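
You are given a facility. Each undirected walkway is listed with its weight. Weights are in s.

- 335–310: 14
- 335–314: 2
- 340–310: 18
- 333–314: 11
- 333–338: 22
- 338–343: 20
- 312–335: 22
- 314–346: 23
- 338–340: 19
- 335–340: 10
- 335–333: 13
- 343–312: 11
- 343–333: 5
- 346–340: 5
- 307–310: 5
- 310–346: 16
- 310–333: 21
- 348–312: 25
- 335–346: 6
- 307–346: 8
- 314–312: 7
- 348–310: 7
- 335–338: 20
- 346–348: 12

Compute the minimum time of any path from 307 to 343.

Running Dijkstra from 307:
307: 0
310: 5  (via 307)
346: 8  (via 307)
348: 12  (via 310)
340: 13  (via 346)
335: 14  (via 346)
314: 16  (via 335)
312: 23  (via 314)
333: 26  (via 310)
343: 31  (via 333)
Shortest route: 307–310–333–343 = 31 s.

31 s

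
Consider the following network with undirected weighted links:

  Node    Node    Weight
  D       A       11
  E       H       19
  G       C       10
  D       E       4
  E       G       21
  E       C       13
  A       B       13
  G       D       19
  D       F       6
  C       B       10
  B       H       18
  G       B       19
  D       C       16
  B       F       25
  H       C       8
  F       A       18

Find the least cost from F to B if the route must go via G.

44

Best F to G: F → D → G costing 25
Best G to B: G → B costing 19
Total via G: 25 + 19 = 44.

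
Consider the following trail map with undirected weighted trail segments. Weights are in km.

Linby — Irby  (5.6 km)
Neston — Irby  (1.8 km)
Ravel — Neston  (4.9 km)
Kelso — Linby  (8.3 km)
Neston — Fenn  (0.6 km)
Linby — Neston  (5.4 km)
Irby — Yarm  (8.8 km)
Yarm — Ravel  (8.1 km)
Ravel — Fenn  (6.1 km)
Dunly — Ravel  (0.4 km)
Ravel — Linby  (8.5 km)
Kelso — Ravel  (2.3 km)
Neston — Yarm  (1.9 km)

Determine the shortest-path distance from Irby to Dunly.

7.1 km

Settle nodes by increasing distance from Irby:
Irby: 0
Neston: 1.8  (via Irby)
Fenn: 2.4  (via Neston)
Yarm: 3.7  (via Neston)
Linby: 5.6  (via Irby)
Ravel: 6.7  (via Neston)
Dunly: 7.1  (via Ravel)
Shortest route: Irby → Neston → Ravel → Dunly = 7.1 km.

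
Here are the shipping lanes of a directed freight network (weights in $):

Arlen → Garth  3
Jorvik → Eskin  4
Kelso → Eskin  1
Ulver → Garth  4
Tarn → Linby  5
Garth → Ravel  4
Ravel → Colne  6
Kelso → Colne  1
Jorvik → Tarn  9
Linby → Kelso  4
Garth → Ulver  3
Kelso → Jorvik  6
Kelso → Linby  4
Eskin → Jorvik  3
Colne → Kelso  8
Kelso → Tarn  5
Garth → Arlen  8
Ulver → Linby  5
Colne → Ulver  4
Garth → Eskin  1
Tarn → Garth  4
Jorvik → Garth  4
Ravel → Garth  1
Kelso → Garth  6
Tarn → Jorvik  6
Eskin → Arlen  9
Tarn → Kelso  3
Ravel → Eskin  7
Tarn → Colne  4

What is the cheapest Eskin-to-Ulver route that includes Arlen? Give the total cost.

Best Eskin to Arlen: Eskin–Arlen costing 9
Best Arlen to Ulver: Arlen–Garth–Ulver costing 6
Total via Arlen: 9 + 6 = $15.

$15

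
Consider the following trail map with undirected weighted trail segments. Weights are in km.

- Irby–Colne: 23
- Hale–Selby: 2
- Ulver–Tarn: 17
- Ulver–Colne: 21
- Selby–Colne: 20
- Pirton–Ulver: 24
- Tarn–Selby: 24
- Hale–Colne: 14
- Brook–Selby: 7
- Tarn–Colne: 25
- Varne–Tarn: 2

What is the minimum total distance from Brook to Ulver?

44 km

Shortest distances from Brook:
Brook: 0
Selby: 7  (via Brook)
Hale: 9  (via Selby)
Colne: 23  (via Hale)
Tarn: 31  (via Selby)
Varne: 33  (via Tarn)
Ulver: 44  (via Colne)
Shortest route: Brook → Selby → Hale → Colne → Ulver = 44 km.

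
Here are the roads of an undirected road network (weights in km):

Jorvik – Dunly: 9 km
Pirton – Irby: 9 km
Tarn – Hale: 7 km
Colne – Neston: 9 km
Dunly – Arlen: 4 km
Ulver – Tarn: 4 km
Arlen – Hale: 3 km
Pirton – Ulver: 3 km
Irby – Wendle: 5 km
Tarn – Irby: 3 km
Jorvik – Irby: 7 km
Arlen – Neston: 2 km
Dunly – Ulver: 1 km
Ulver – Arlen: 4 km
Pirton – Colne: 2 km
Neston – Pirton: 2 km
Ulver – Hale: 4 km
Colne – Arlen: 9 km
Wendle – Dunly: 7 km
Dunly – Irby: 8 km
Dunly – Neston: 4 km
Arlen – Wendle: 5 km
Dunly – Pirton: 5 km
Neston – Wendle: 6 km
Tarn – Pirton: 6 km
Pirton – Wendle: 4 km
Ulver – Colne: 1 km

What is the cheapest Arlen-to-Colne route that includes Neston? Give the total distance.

6 km

Shortest Arlen→Neston: Arlen → Neston = 2
Best Neston to Colne: Neston → Pirton → Colne costing 4
Total via Neston: 2 + 4 = 6 km.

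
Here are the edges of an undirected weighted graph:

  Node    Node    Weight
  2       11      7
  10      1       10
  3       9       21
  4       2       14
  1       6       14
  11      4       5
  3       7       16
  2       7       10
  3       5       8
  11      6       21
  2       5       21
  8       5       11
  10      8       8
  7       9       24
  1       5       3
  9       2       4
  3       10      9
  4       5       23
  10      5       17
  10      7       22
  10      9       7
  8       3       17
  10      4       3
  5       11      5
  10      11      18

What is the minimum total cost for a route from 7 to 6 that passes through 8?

Best 7 to 8: 7–2–9–10–8 costing 29
Shortest 8→6: 8–5–1–6 = 28
Total via 8: 29 + 28 = 57.

57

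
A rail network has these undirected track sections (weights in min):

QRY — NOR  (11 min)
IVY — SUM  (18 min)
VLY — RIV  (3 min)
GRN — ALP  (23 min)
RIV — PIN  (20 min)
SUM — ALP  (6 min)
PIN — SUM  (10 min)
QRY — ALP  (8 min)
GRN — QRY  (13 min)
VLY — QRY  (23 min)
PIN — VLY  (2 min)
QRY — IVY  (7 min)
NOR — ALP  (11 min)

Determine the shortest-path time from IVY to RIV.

Shortest distances from IVY:
IVY: 0
QRY: 7  (via IVY)
ALP: 15  (via QRY)
SUM: 18  (via IVY)
NOR: 18  (via QRY)
GRN: 20  (via QRY)
PIN: 28  (via SUM)
VLY: 30  (via QRY)
RIV: 33  (via VLY)
Shortest route: IVY → QRY → VLY → RIV = 33 min.

33 min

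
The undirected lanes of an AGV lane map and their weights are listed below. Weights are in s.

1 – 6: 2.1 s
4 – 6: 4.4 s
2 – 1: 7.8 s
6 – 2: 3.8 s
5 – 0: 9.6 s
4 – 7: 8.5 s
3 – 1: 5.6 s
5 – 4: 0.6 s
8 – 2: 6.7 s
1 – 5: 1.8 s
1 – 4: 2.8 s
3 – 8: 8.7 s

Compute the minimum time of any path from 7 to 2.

16.7 s

Running Dijkstra from 7:
7: 0
4: 8.5  (via 7)
5: 9.1  (via 4)
1: 10.9  (via 5)
6: 12.9  (via 4)
3: 16.5  (via 1)
2: 16.7  (via 6)
Shortest route: 7–4–6–2 = 16.7 s.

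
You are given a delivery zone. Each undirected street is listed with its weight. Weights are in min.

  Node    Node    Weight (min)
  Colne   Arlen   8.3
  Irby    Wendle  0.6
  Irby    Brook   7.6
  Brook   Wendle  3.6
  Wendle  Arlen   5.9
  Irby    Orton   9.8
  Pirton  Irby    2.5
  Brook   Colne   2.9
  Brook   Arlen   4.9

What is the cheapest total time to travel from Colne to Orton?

16.9 min

Running Dijkstra from Colne:
Colne: 0
Brook: 2.9  (via Colne)
Wendle: 6.5  (via Brook)
Irby: 7.1  (via Wendle)
Arlen: 7.8  (via Brook)
Pirton: 9.6  (via Irby)
Orton: 16.9  (via Irby)
Shortest route: Colne–Brook–Wendle–Irby–Orton = 16.9 min.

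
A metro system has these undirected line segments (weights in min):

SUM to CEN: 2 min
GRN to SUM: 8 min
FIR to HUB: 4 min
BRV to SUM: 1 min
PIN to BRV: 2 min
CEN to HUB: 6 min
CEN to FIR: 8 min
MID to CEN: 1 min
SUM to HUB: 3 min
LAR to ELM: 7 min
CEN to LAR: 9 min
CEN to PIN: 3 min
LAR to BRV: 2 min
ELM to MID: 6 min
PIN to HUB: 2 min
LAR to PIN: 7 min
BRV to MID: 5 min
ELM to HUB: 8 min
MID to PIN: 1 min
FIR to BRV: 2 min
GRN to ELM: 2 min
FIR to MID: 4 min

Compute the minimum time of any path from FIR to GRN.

11 min

Compare a few routes:
FIR - MID - ELM - GRN: 4+6+2 = 12
FIR - BRV - SUM - GRN: 2+1+8 = 11
Cheapest is FIR - BRV - SUM - GRN at 11 min.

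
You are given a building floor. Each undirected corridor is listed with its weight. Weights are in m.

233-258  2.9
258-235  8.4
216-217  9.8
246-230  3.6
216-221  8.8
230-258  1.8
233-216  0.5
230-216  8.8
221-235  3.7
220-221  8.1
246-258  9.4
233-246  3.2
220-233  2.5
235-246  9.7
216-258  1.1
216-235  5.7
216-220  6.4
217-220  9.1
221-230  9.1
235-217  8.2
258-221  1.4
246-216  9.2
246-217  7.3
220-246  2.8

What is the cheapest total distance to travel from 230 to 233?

Candidate routes:
230 - 258 - 233: 1.8+2.9 = 4.7
230 - 258 - 216 - 233: 1.8+1.1+0.5 = 3.4
230 - 246 - 233: 3.6+3.2 = 6.8
The minimum is 3.4 m via 230 - 258 - 216 - 233.

3.4 m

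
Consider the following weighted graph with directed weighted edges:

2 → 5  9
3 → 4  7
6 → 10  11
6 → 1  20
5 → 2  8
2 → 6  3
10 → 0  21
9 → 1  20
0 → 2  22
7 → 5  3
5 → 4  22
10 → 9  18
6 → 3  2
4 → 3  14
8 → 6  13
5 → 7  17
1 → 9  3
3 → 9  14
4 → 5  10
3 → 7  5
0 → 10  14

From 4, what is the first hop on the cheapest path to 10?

Candidate routes:
4 - 5 - 2 - 6 - 10: 10+8+3+11 = 32
4 - 3 - 7 - 5 - 2 - 6 - 10: 14+5+3+8+3+11 = 44
Cheapest is 4 - 5 - 2 - 6 - 10 at 32.
So from 4 the first move is to 5.

5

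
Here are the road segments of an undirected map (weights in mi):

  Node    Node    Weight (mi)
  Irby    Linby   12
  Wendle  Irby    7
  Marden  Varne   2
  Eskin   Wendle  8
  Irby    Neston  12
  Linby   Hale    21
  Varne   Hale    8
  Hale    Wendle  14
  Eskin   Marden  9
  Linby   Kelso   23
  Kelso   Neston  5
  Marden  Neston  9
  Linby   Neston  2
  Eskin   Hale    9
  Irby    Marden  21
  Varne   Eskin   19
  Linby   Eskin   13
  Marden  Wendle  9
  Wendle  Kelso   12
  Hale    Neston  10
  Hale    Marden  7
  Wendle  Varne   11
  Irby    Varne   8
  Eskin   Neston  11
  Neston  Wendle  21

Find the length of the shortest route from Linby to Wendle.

Candidate routes:
Linby–Neston–Kelso–Wendle: 2+5+12 = 19
Linby–Neston–Marden–Wendle: 2+9+9 = 20
The minimum is 19 mi via Linby–Neston–Kelso–Wendle.

19 mi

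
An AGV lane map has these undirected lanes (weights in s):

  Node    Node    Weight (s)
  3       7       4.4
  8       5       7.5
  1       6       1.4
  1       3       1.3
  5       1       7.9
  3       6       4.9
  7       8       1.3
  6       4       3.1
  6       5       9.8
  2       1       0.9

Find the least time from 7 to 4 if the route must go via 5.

Best 7 to 5: 7–8–5 costing 8.8
Shortest 5→4: 5–1–6–4 = 12.4
Total via 5: 8.8 + 12.4 = 21.2 s.

21.2 s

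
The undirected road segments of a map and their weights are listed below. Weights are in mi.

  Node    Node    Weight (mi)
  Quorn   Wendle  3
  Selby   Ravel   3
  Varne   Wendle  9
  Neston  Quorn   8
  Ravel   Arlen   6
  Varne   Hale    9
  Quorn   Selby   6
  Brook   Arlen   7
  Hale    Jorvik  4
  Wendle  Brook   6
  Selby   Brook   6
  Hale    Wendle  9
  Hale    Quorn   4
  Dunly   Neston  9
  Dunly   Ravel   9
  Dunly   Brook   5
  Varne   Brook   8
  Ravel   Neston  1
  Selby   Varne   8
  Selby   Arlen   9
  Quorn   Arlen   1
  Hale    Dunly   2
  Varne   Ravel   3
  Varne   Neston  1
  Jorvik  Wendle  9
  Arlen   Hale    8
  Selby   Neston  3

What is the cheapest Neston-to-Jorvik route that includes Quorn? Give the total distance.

Shortest Neston→Quorn: Neston–Quorn = 8
Shortest Quorn→Jorvik: Quorn–Hale–Jorvik = 8
Total via Quorn: 8 + 8 = 16 mi.

16 mi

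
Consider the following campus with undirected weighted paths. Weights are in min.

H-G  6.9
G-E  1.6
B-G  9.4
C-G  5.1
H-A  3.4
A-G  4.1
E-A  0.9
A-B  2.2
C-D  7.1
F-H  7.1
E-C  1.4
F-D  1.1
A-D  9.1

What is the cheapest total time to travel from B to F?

12.4 min

Compare a few routes:
B - A - D - F: 2.2+9.1+1.1 = 12.4
B - A - H - F: 2.2+3.4+7.1 = 12.7
The minimum is 12.4 min via B - A - D - F.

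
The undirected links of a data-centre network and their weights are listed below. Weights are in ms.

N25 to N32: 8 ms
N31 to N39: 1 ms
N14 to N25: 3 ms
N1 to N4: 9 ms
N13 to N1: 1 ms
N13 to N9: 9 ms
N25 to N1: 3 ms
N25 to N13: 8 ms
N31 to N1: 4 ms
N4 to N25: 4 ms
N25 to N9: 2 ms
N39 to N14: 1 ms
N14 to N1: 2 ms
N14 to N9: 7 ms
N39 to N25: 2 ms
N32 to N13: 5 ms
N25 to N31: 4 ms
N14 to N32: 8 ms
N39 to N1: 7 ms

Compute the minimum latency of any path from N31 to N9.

5 ms

Running Dijkstra from N31:
N31: 0
N39: 1  (via N31)
N14: 2  (via N39)
N25: 3  (via N39)
N1: 4  (via N31)
N9: 5  (via N25)
Shortest route: N31–N39–N25–N9 = 5 ms.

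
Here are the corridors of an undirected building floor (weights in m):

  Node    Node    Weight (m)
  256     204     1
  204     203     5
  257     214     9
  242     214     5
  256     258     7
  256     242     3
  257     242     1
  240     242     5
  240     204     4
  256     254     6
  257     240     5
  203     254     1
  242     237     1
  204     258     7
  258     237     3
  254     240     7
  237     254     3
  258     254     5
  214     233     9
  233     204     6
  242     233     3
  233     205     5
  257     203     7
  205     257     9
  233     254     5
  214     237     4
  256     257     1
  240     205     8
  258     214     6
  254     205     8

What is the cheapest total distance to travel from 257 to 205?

Running Dijkstra from 257:
257: 0
256: 1  (via 257)
242: 1  (via 257)
204: 2  (via 256)
237: 2  (via 242)
233: 4  (via 242)
240: 5  (via 257)
258: 5  (via 237)
254: 5  (via 237)
203: 6  (via 254)
214: 6  (via 242)
205: 9  (via 257)
Shortest route: 257–205 = 9 m.

9 m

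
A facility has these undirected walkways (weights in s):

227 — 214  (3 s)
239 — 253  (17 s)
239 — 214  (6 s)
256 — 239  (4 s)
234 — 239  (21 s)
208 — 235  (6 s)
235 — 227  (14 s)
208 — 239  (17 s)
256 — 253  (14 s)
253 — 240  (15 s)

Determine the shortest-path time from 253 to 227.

Settle nodes by increasing distance from 253:
253: 0
256: 14  (via 253)
240: 15  (via 253)
239: 17  (via 253)
214: 23  (via 239)
227: 26  (via 214)
Shortest route: 253 → 239 → 214 → 227 = 26 s.

26 s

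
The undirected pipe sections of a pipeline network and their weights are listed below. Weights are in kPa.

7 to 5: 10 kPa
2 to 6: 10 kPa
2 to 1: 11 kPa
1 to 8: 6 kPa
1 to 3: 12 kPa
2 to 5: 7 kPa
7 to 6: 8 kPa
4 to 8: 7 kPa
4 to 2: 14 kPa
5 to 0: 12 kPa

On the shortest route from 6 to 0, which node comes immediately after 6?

Candidate routes:
6–7–5–0: 8+10+12 = 30
6–2–5–0: 10+7+12 = 29
Cheapest is 6–2–5–0 at 29 kPa.
So from 6 the first move is to 2.

2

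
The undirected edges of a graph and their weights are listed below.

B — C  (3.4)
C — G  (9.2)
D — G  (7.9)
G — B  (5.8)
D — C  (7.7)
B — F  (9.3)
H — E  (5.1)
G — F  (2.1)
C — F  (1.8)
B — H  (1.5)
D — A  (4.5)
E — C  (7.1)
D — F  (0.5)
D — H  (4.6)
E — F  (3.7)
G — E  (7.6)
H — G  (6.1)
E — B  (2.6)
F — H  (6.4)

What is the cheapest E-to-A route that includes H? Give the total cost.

13.2

Shortest E→H: E–B–H = 4.1
Shortest H→A: H–D–A = 9.1
Total via H: 4.1 + 9.1 = 13.2.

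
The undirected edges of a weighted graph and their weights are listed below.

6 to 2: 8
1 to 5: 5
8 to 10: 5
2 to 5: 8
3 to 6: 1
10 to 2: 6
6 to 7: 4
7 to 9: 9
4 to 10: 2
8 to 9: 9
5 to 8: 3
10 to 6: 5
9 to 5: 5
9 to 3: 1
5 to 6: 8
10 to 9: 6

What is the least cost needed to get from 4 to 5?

10

Candidate routes:
4 - 10 - 8 - 5: 2+5+3 = 10
4 - 10 - 6 - 3 - 9 - 5: 2+5+1+1+5 = 14
4 - 10 - 9 - 5: 2+6+5 = 13
4 - 10 - 6 - 5: 2+5+8 = 15
Cheapest is 4 - 10 - 8 - 5 at 10.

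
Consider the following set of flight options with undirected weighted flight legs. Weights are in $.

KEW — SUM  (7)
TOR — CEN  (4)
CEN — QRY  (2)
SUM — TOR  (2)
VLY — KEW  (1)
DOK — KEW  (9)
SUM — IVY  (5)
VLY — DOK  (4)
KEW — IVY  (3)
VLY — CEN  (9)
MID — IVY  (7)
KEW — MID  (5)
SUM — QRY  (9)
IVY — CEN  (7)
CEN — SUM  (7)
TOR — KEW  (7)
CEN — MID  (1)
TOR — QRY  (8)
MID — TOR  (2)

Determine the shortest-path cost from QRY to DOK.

$13

Running Dijkstra from QRY:
QRY: 0
CEN: 2  (via QRY)
MID: 3  (via CEN)
TOR: 5  (via MID)
SUM: 7  (via TOR)
KEW: 8  (via MID)
VLY: 9  (via KEW)
IVY: 9  (via CEN)
DOK: 13  (via VLY)
Shortest route: QRY–CEN–MID–KEW–VLY–DOK = $13.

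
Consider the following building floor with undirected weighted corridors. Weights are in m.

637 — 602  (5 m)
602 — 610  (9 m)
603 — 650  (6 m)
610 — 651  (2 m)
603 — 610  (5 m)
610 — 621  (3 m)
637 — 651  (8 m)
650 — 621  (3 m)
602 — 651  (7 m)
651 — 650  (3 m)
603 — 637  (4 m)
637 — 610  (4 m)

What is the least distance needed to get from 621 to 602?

12 m

Shortest distances from 621:
621: 0
610: 3  (via 621)
650: 3  (via 621)
651: 5  (via 610)
637: 7  (via 610)
603: 8  (via 610)
602: 12  (via 610)
Shortest route: 621 → 610 → 602 = 12 m.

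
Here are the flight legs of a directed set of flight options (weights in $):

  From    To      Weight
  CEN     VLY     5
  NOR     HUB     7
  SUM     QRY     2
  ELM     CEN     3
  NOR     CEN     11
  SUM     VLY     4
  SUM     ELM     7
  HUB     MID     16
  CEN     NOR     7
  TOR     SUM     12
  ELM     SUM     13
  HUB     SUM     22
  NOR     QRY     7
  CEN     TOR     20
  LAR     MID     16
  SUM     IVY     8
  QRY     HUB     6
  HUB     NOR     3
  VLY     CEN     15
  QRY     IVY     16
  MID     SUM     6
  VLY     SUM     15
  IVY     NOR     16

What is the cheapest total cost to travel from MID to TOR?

Shortest distances from MID:
MID: 0
SUM: 6  (via MID)
QRY: 8  (via SUM)
VLY: 10  (via SUM)
ELM: 13  (via SUM)
HUB: 14  (via QRY)
IVY: 14  (via SUM)
CEN: 16  (via ELM)
NOR: 17  (via HUB)
TOR: 36  (via CEN)
Shortest route: MID–SUM–ELM–CEN–TOR = $36.

$36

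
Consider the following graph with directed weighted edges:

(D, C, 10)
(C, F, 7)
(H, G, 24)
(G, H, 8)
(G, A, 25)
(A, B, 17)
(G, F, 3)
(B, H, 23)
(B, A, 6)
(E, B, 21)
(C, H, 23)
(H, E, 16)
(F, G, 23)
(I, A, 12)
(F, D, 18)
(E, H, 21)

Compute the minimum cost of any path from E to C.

76

Candidate routes:
E → B → H → G → F → D → C: 21+23+24+3+18+10 = 99
E → H → G → F → D → C: 21+24+3+18+10 = 76
The minimum is 76 via E → H → G → F → D → C.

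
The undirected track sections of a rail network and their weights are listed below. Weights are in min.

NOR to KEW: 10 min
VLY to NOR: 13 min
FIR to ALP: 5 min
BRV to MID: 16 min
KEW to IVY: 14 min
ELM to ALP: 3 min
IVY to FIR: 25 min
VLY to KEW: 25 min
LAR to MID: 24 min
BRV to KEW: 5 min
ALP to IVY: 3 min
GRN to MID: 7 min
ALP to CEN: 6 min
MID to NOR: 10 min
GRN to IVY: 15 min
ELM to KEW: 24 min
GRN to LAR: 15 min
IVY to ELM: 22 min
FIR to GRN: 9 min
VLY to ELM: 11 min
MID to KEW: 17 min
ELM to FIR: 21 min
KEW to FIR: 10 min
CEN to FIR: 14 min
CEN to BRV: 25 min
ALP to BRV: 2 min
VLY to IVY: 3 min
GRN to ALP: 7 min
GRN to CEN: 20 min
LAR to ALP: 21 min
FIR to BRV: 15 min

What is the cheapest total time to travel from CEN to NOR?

Running Dijkstra from CEN:
CEN: 0
ALP: 6  (via CEN)
BRV: 8  (via ALP)
IVY: 9  (via ALP)
ELM: 9  (via ALP)
FIR: 11  (via ALP)
VLY: 12  (via IVY)
GRN: 13  (via ALP)
KEW: 13  (via BRV)
MID: 20  (via GRN)
NOR: 23  (via KEW)
Shortest route: CEN–ALP–BRV–KEW–NOR = 23 min.

23 min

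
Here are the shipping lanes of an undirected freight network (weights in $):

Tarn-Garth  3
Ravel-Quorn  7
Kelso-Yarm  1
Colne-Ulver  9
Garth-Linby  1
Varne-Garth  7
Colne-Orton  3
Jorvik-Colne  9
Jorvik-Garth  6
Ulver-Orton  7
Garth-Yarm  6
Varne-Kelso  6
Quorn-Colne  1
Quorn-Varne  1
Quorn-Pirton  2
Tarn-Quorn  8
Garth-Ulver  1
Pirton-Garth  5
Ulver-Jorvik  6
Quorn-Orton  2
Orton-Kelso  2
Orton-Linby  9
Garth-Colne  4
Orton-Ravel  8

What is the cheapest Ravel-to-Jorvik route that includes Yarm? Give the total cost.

$23

Best Ravel to Yarm: Ravel–Orton–Kelso–Yarm costing 11
Best Yarm to Jorvik: Yarm–Garth–Jorvik costing 12
Total via Yarm: 11 + 12 = $23.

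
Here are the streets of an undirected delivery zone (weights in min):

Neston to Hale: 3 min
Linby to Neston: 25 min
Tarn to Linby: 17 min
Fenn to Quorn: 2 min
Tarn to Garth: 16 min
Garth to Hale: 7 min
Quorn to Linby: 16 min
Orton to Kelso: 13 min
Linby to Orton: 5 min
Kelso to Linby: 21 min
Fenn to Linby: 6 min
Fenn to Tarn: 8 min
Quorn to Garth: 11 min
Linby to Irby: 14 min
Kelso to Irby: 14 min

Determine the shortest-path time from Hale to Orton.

31 min

Candidate routes:
Hale–Garth–Tarn–Fenn–Linby–Orton: 7+16+8+6+5 = 42
Hale–Garth–Quorn–Fenn–Linby–Orton: 7+11+2+6+5 = 31
Hale–Neston–Linby–Orton: 3+25+5 = 33
Hale–Garth–Quorn–Linby–Orton: 7+11+16+5 = 39
Cheapest is Hale–Garth–Quorn–Fenn–Linby–Orton at 31 min.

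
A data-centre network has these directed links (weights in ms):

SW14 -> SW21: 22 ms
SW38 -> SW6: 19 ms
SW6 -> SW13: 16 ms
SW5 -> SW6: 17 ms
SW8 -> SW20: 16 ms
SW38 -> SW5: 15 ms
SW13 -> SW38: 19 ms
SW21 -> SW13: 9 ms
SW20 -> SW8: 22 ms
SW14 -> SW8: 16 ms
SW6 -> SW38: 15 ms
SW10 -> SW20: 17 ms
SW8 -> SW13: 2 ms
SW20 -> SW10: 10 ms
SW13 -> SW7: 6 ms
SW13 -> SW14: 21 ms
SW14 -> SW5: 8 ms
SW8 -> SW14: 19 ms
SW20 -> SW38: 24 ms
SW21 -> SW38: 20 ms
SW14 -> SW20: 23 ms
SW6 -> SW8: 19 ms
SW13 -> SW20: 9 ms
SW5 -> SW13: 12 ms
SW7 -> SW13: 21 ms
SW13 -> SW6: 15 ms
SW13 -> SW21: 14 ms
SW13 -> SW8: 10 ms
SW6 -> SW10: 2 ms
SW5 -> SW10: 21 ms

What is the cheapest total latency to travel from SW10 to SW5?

56 ms

Settle nodes by increasing distance from SW10:
SW10: 0
SW20: 17  (via SW10)
SW8: 39  (via SW20)
SW13: 41  (via SW8)
SW38: 41  (via SW20)
SW7: 47  (via SW13)
SW21: 55  (via SW13)
SW6: 56  (via SW13)
SW5: 56  (via SW38)
Shortest route: SW10–SW20–SW38–SW5 = 56 ms.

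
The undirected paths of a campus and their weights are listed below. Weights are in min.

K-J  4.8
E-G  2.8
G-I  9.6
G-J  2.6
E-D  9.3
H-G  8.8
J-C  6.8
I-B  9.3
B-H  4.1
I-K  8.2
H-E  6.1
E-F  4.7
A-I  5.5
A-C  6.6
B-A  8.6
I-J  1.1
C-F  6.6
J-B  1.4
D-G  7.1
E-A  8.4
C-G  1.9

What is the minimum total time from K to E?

Candidate routes:
K–J–G–E: 4.8+2.6+2.8 = 10.2
K–I–J–G–E: 8.2+1.1+2.6+2.8 = 14.7
Cheapest is K–J–G–E at 10.2 min.

10.2 min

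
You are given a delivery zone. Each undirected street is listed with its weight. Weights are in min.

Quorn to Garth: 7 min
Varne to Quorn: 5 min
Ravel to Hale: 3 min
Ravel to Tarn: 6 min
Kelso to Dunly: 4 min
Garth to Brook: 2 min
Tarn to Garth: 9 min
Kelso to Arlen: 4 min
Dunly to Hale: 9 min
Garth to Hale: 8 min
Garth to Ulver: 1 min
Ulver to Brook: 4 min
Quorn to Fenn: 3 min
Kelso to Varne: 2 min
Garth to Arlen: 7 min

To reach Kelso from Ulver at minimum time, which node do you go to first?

Candidate routes:
Ulver → Garth → Arlen → Kelso: 1+7+4 = 12
Ulver → Garth → Quorn → Varne → Kelso: 1+7+5+2 = 15
The minimum is 12 min via Ulver → Garth → Arlen → Kelso.
So from Ulver the first move is to Garth.

Garth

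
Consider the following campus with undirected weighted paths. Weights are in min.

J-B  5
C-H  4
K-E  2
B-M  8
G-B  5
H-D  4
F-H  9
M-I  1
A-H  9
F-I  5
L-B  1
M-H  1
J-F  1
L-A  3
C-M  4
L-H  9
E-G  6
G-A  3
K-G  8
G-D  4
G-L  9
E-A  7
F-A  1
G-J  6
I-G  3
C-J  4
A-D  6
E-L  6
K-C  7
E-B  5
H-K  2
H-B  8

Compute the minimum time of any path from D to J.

Running Dijkstra from D:
D: 0
G: 4  (via D)
H: 4  (via D)
M: 5  (via H)
A: 6  (via D)
I: 6  (via M)
K: 6  (via H)
F: 7  (via A)
C: 8  (via H)
E: 8  (via K)
J: 8  (via F)
Shortest route: D–A–F–J = 8 min.

8 min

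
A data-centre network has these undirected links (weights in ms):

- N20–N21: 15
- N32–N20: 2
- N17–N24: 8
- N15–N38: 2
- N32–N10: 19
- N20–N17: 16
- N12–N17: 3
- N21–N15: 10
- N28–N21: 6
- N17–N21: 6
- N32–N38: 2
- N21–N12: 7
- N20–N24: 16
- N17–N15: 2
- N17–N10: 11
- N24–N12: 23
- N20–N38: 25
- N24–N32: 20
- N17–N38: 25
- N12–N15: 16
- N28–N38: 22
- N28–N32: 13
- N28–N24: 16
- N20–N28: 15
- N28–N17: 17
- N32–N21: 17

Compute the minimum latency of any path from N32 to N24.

14 ms

Compare a few routes:
N32 → N38 → N15 → N17 → N24: 2+2+2+8 = 14
N32 → N20 → N17 → N24: 2+16+8 = 26
N32 → N24: 20 = 20
N32 → N20 → N24: 2+16 = 18
Cheapest is N32 → N38 → N15 → N17 → N24 at 14 ms.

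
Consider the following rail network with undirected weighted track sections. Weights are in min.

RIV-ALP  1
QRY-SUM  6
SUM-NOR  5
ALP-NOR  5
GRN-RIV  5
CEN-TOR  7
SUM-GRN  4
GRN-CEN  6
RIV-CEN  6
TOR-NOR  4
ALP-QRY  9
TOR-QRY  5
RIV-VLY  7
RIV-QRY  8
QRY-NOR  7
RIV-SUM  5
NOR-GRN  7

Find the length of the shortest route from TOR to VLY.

17 min

Candidate routes:
TOR - QRY - RIV - VLY: 5+8+7 = 20
TOR - CEN - RIV - VLY: 7+6+7 = 20
TOR - NOR - SUM - RIV - VLY: 4+5+5+7 = 21
TOR - NOR - ALP - RIV - VLY: 4+5+1+7 = 17
Cheapest is TOR - NOR - ALP - RIV - VLY at 17 min.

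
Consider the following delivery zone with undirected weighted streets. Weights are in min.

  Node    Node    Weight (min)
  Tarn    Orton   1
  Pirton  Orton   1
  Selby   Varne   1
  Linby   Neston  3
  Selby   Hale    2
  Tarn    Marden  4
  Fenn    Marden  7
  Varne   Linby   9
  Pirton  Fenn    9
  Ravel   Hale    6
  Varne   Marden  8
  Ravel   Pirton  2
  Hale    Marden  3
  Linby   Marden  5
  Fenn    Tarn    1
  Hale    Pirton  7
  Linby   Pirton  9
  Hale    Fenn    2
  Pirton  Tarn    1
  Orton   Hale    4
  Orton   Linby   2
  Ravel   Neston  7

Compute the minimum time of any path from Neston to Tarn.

6 min

Settle nodes by increasing distance from Neston:
Neston: 0
Linby: 3  (via Neston)
Orton: 5  (via Linby)
Pirton: 6  (via Orton)
Tarn: 6  (via Orton)
Shortest route: Neston → Linby → Orton → Tarn = 6 min.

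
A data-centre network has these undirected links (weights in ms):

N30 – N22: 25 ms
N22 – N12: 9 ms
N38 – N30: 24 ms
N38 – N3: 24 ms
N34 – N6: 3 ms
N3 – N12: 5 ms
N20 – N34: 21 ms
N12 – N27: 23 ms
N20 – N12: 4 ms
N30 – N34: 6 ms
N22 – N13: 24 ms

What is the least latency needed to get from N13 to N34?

Compare a few routes:
N13–N22–N12–N20–N34: 24+9+4+21 = 58
N13–N22–N30–N34: 24+25+6 = 55
Cheapest is N13–N22–N30–N34 at 55 ms.

55 ms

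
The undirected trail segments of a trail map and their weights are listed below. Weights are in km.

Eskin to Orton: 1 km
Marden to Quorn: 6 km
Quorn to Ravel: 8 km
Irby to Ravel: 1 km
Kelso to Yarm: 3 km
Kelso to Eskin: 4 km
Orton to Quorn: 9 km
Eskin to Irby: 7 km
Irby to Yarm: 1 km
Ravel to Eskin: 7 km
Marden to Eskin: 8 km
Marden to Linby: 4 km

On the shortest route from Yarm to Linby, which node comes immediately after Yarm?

Candidate routes:
Yarm–Irby–Eskin–Marden–Linby: 1+7+8+4 = 20
Yarm–Irby–Ravel–Quorn–Marden–Linby: 1+1+8+6+4 = 20
Yarm–Kelso–Eskin–Marden–Linby: 3+4+8+4 = 19
The minimum is 19 km via Yarm–Kelso–Eskin–Marden–Linby.
So from Yarm the first move is to Kelso.

Kelso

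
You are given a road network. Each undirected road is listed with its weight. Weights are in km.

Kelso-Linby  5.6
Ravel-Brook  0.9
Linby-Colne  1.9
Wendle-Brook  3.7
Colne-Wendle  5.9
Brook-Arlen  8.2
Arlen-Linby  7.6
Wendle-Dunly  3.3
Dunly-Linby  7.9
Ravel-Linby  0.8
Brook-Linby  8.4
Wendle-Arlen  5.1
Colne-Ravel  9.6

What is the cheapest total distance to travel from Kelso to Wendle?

Enumerating some paths:
Kelso → Linby → Ravel → Brook → Wendle: 5.6+0.8+0.9+3.7 = 11
Kelso → Linby → Colne → Wendle: 5.6+1.9+5.9 = 13.4
Cheapest is Kelso → Linby → Ravel → Brook → Wendle at 11 km.

11 km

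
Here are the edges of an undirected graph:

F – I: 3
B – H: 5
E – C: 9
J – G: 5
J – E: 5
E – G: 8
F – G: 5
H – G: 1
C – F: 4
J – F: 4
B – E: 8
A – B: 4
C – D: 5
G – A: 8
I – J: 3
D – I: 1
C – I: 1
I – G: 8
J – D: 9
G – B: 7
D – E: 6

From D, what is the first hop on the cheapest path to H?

I

Candidate routes:
D → I → G → H: 1+8+1 = 10
D → I → C → F → G → H: 1+1+4+5+1 = 12
D → I → J → F → G → H: 1+3+4+5+1 = 14
The minimum is 10 via D → I → G → H.
So from D the first move is to I.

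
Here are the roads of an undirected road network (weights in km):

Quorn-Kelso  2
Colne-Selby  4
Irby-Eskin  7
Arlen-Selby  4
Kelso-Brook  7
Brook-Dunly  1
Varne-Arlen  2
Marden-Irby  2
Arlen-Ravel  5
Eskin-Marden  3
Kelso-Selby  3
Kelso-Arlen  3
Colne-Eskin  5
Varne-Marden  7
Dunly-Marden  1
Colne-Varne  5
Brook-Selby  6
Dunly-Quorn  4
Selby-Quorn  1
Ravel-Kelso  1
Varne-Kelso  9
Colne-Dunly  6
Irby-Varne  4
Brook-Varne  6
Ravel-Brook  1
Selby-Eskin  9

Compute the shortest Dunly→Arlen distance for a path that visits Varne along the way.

9 km

Best Dunly to Varne: Dunly → Brook → Varne costing 7
Best Varne to Arlen: Varne → Arlen costing 2
Total via Varne: 7 + 2 = 9 km.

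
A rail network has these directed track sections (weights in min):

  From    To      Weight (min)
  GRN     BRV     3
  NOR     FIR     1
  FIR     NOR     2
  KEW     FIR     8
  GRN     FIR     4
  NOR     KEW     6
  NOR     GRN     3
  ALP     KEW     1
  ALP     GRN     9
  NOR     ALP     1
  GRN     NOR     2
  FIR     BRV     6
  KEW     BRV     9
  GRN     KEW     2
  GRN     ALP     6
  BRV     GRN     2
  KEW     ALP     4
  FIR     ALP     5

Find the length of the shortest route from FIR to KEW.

4 min

Candidate routes:
FIR–ALP–KEW: 5+1 = 6
FIR–NOR–GRN–KEW: 2+3+2 = 7
FIR–NOR–ALP–KEW: 2+1+1 = 4
The minimum is 4 min via FIR–NOR–ALP–KEW.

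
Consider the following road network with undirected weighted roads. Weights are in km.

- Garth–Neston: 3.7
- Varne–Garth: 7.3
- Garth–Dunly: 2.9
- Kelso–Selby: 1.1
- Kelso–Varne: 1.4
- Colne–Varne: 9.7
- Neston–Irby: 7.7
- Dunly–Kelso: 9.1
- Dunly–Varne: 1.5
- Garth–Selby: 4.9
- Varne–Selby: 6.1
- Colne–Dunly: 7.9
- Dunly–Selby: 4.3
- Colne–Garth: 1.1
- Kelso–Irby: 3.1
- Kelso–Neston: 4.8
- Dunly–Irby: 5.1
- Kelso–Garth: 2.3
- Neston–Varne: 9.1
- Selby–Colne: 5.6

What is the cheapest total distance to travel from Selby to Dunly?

4 km

Running Dijkstra from Selby:
Selby: 0
Kelso: 1.1  (via Selby)
Varne: 2.5  (via Kelso)
Garth: 3.4  (via Kelso)
Dunly: 4  (via Varne)
Shortest route: Selby → Kelso → Varne → Dunly = 4 km.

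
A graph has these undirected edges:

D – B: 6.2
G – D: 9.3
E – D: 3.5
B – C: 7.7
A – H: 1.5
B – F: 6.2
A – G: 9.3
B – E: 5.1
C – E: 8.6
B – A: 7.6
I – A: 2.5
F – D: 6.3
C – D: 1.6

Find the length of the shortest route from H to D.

15.3

Settle nodes by increasing distance from H:
H: 0
A: 1.5  (via H)
I: 4  (via A)
B: 9.1  (via A)
G: 10.8  (via A)
E: 14.2  (via B)
D: 15.3  (via B)
Shortest route: H → A → B → D = 15.3.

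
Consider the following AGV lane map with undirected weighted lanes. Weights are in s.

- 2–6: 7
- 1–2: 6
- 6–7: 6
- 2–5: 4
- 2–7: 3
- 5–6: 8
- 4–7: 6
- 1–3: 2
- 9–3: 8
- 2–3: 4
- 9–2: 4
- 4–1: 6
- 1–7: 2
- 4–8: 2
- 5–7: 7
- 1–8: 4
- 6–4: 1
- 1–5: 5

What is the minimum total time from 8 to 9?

13 s

Settle nodes by increasing distance from 8:
8: 0
4: 2  (via 8)
6: 3  (via 4)
1: 4  (via 8)
3: 6  (via 1)
7: 6  (via 1)
2: 9  (via 7)
5: 9  (via 1)
9: 13  (via 2)
Shortest route: 8 → 1 → 7 → 2 → 9 = 13 s.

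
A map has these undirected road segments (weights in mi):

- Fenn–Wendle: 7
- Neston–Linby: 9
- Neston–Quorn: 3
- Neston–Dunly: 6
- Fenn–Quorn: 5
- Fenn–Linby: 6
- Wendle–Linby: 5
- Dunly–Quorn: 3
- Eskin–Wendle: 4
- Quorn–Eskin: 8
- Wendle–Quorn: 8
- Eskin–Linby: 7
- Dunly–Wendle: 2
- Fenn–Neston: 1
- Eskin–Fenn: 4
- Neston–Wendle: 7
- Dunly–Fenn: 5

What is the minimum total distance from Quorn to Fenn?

4 mi

Running Dijkstra from Quorn:
Quorn: 0
Neston: 3  (via Quorn)
Dunly: 3  (via Quorn)
Fenn: 4  (via Neston)
Shortest route: Quorn → Neston → Fenn = 4 mi.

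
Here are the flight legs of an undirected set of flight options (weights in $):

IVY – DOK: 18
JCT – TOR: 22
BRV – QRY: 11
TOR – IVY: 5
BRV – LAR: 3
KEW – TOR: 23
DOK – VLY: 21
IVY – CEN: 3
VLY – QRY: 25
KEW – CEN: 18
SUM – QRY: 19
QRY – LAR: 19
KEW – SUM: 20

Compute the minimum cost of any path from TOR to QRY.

Compare a few routes:
TOR - KEW - SUM - QRY: 23+20+19 = 62
TOR - IVY - CEN - KEW - SUM - QRY: 5+3+18+20+19 = 65
Cheapest is TOR - KEW - SUM - QRY at $62.

$62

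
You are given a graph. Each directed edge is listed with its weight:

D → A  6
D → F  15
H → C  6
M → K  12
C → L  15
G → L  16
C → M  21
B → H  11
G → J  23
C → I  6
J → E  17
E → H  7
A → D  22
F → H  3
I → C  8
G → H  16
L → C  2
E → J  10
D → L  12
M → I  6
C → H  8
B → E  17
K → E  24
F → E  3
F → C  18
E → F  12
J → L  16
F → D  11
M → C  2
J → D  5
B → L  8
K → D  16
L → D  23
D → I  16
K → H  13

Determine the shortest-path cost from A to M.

57

Compare a few routes:
A–D–L–C–M: 22+12+2+21 = 57
A–D–F–H–C–M: 22+15+3+6+21 = 67
A–D–I–C–M: 22+16+8+21 = 67
A–D–F–E–H–C–M: 22+15+3+7+6+21 = 74
Cheapest is A–D–L–C–M at 57.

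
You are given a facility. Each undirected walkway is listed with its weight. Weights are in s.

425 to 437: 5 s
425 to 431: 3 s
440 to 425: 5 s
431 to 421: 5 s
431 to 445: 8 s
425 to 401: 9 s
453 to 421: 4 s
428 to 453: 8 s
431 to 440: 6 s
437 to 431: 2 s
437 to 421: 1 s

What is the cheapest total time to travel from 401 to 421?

Running Dijkstra from 401:
401: 0
425: 9  (via 401)
431: 12  (via 425)
437: 14  (via 425)
440: 14  (via 425)
421: 15  (via 437)
Shortest route: 401–425–437–421 = 15 s.

15 s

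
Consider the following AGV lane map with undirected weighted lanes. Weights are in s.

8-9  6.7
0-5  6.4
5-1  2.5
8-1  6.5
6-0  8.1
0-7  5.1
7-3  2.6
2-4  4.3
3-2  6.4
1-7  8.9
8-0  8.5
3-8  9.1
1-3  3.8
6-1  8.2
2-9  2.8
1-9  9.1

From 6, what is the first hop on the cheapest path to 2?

1

Enumerating some paths:
6–1–3–2: 8.2+3.8+6.4 = 18.4
6–1–9–2: 8.2+9.1+2.8 = 20.1
6–0–7–3–2: 8.1+5.1+2.6+6.4 = 22.2
The minimum is 18.4 s via 6–1–3–2.
So from 6 the first move is to 1.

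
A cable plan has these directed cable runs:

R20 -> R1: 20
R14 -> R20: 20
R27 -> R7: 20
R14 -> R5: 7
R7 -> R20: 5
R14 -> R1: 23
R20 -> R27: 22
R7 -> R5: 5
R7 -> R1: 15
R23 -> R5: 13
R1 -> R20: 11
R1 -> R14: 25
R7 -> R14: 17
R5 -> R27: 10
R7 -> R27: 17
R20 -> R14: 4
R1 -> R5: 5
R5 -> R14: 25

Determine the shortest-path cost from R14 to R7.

37

Running Dijkstra from R14:
R14: 0
R5: 7  (via R14)
R27: 17  (via R5)
R20: 20  (via R14)
R1: 23  (via R14)
R7: 37  (via R27)
Shortest route: R14 → R5 → R27 → R7 = 37.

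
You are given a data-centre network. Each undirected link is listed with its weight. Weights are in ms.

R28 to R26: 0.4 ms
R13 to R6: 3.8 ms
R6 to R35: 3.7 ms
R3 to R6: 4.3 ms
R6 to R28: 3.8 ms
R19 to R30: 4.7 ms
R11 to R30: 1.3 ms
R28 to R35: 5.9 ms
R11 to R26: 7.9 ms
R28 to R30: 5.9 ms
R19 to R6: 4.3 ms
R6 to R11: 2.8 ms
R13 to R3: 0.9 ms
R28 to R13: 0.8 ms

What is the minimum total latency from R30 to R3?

Enumerating some paths:
R30–R11–R6–R3: 1.3+2.8+4.3 = 8.4
R30–R28–R13–R3: 5.9+0.8+0.9 = 7.6
Cheapest is R30–R28–R13–R3 at 7.6 ms.

7.6 ms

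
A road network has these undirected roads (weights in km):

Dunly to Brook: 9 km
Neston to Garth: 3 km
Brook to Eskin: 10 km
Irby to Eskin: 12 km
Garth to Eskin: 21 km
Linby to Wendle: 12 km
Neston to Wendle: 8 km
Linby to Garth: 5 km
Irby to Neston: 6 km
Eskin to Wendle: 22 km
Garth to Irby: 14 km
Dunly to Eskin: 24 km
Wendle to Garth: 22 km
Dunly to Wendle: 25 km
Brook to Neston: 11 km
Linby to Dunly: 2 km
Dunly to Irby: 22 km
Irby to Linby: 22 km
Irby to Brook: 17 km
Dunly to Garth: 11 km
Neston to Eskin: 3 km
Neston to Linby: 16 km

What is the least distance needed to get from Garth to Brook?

Shortest distances from Garth:
Garth: 0
Neston: 3  (via Garth)
Linby: 5  (via Garth)
Eskin: 6  (via Neston)
Dunly: 7  (via Linby)
Irby: 9  (via Neston)
Wendle: 11  (via Neston)
Brook: 14  (via Neston)
Shortest route: Garth–Neston–Brook = 14 km.

14 km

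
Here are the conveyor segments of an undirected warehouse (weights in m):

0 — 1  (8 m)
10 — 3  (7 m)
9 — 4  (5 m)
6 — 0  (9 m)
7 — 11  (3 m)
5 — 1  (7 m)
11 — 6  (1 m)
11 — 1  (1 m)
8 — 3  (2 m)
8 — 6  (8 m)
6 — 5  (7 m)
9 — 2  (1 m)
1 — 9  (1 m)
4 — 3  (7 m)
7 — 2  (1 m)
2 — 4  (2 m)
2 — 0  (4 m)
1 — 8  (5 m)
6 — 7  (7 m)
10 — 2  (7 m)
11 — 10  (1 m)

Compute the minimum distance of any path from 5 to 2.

9 m

Enumerating some paths:
5–1–9–2: 7+1+1 = 9
5–6–11–1–9–2: 7+1+1+1+1 = 11
Cheapest is 5–1–9–2 at 9 m.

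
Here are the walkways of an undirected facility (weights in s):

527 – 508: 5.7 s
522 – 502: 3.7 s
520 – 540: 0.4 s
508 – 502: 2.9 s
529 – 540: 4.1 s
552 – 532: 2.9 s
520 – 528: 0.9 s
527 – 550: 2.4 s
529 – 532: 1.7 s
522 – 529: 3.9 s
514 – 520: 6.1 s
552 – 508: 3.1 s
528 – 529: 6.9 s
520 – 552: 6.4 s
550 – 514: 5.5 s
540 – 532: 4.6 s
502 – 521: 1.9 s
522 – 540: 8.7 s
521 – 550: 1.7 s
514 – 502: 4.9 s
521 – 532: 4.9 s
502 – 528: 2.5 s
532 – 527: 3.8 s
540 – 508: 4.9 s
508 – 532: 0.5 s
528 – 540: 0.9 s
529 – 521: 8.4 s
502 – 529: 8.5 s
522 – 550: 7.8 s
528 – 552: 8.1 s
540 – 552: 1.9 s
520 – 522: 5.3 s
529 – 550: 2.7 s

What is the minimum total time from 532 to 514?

8.3 s

Settle nodes by increasing distance from 532:
532: 0
508: 0.5  (via 532)
529: 1.7  (via 532)
552: 2.9  (via 532)
502: 3.4  (via 508)
527: 3.8  (via 532)
550: 4.4  (via 529)
540: 4.6  (via 532)
521: 4.9  (via 532)
520: 5  (via 540)
528: 5.5  (via 540)
522: 5.6  (via 529)
514: 8.3  (via 502)
Shortest route: 532 → 508 → 502 → 514 = 8.3 s.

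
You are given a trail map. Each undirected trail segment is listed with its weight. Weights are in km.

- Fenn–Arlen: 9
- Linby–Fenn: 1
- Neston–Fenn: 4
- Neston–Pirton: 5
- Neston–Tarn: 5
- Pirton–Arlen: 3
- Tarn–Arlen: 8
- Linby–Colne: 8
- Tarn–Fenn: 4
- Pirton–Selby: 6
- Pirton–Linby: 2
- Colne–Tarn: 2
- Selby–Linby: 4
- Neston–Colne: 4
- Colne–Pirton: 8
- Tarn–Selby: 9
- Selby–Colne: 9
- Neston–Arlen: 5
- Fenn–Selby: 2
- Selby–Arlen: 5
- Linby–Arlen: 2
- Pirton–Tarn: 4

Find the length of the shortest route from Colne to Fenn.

6 km

Running Dijkstra from Colne:
Colne: 0
Tarn: 2  (via Colne)
Neston: 4  (via Colne)
Fenn: 6  (via Tarn)
Shortest route: Colne → Tarn → Fenn = 6 km.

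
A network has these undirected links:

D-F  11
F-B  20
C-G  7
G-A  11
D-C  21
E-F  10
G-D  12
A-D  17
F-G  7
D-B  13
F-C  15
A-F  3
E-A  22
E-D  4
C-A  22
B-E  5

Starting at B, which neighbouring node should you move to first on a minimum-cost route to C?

Compare a few routes:
B → E → D → G → C: 5+4+12+7 = 28
B → E → F → G → C: 5+10+7+7 = 29
B → E → F → C: 5+10+15 = 30
The minimum is 28 via B → E → D → G → C.
So from B the first move is to E.

E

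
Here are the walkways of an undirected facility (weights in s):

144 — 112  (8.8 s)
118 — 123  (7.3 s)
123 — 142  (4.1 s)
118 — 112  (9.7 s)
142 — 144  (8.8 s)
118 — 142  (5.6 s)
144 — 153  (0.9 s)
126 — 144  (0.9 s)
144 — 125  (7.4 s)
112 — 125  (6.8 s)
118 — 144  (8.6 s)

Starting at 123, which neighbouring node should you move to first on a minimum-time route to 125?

Candidate routes:
123–118–112–125: 7.3+9.7+6.8 = 23.8
123–142–144–125: 4.1+8.8+7.4 = 20.3
123–118–144–125: 7.3+8.6+7.4 = 23.3
123–142–118–144–125: 4.1+5.6+8.6+7.4 = 25.7
The minimum is 20.3 s via 123–142–144–125.
So from 123 the first move is to 142.

142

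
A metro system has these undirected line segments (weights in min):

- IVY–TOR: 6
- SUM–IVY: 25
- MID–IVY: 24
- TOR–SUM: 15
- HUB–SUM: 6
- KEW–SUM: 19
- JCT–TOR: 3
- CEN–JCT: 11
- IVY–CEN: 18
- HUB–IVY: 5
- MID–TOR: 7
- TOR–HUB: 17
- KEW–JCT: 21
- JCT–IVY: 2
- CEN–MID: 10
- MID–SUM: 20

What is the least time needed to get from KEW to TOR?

24 min

Enumerating some paths:
KEW → JCT → TOR: 21+3 = 24
KEW → JCT → IVY → TOR: 21+2+6 = 29
Cheapest is KEW → JCT → TOR at 24 min.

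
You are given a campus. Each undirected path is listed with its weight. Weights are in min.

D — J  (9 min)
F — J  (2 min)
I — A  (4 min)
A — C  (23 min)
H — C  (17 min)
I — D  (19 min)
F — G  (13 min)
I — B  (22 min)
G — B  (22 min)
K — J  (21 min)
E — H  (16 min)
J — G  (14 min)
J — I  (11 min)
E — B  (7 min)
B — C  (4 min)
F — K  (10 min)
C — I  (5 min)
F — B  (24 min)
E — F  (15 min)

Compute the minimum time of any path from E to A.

Compare a few routes:
E - B - C - A: 7+4+23 = 34
E - F - J - I - A: 15+2+11+4 = 32
E - B - I - A: 7+22+4 = 33
E - B - C - I - A: 7+4+5+4 = 20
Cheapest is E - B - C - I - A at 20 min.

20 min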